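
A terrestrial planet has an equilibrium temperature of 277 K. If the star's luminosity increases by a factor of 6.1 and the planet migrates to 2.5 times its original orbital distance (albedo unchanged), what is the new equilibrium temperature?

T_eq ∝ L^(1/4) · d^(−1/2).
T′ = 277 × 6.1^(1/4) / 2.5^(1/2) = 275 K.

T_eq ≈ 275 K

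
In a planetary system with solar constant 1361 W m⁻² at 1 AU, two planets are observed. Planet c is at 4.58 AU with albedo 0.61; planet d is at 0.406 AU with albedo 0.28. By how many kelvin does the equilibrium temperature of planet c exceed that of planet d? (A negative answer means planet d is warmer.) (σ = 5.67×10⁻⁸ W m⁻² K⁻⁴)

T_eq = [S₀(1−A)/(4σd²)]^(1/4), so T ∝ (1−A)^(1/4) / √d.
T₁ = [1361×0.39/(4×5.67×10⁻⁸×4.58²)]^(1/4) = 102.77 K.
T₂ = [1361×0.72/(4×5.67×10⁻⁸×0.406²)]^(1/4) = 402.37 K.

ΔT ≈ -299.6 K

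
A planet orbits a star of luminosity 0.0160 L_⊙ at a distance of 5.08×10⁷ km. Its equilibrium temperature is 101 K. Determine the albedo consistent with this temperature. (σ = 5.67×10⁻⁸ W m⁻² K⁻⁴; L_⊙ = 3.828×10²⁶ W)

A ≈ 0.88

d = 5.08×10⁷ km = 5.08×10¹⁰ m.
L = 0.0160 × 3.828×10²⁶ = 6.12×10²⁴ W.
Flux: S = L/(4πd²) = 6.12×10²⁴/(4π×(5.08×10¹⁰)²) = 189 W m⁻².
From T_eq⁴ = S(1−A)/(4σ): 1−A = 4σT_eq⁴/S.
1−A = 4 × 5.67×10⁻⁸ × (101)⁴ / 189 = 0.125.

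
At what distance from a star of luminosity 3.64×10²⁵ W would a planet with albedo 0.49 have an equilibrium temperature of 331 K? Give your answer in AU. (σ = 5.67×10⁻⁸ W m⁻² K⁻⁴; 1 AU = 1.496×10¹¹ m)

d ≈ 0.156 AU

From T_eq⁴ = L(1−A)/(16πσd²): d = √[L(1−A)/(16πσT_eq⁴)].
d = √[3.64×10²⁵ × 0.51 / (16π × 5.67×10⁻⁸ × (331)⁴)] = 2.33×10¹⁰ m = 0.156 AU.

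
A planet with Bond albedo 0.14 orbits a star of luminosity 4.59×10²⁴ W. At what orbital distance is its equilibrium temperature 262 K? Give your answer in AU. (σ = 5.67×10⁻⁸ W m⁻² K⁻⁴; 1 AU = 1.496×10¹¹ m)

d ≈ 0.115 AU

From T_eq⁴ = L(1−A)/(16πσd²): d = √[L(1−A)/(16πσT_eq⁴)].
d = √[4.59×10²⁴ × 0.86 / (16π × 5.67×10⁻⁸ × (262)⁴)] = 1.71×10¹⁰ m = 0.115 AU.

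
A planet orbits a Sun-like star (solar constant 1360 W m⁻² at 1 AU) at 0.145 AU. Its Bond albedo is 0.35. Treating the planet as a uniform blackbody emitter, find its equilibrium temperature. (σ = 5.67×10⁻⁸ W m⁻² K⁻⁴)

T_eq ≈ 656 K

Flux at 0.145 AU: S = 1360/0.145² = 6.47×10⁴ W m⁻².
Energy balance: absorbed = emitted ⇒ πR²·S(1−A) = 4πR²·σT_eq⁴, so T_eq⁴ = S(1−A)/(4σ).
T_eq = [6.47×10⁴ × 0.65 / (4 × 5.67×10⁻⁸)]^(1/4) = (1.85×10¹¹)^(1/4) = 656 K.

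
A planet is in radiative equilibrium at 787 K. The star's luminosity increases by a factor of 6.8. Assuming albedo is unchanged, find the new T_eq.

T_eq ≈ 1270 K

T_eq ∝ L^(1/4) · d^(−1/2).
T′ = 787 × 6.8^(1/4) = 1270 K.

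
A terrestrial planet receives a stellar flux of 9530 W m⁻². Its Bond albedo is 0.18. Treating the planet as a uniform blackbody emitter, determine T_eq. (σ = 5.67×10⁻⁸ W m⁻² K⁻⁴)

T_eq ≈ 431 K

Energy balance: absorbed = emitted ⇒ πR²·S(1−A) = 4πR²·σT_eq⁴, so T_eq⁴ = S(1−A)/(4σ).
T_eq = [9530 × 0.82 / (4 × 5.67×10⁻⁸)]^(1/4) = (3.45×10¹⁰)^(1/4) = 431 K.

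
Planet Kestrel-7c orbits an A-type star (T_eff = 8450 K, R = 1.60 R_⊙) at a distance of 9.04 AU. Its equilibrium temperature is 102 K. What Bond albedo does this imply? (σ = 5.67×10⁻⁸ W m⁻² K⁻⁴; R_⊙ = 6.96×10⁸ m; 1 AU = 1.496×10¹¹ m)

A ≈ 0.87

R_⋆ = 1.60 × 6.96×10⁸ = 1.11×10⁹ m.
d = 9.04 AU = 1.35×10¹² m.
L = 4πR_⋆²σT_⋆⁴ = 4π(1.11×10⁹)² × 5.67×10⁻⁸ × (8450)⁴ = 4.50×10²⁷ W.
S = L/(4πd²) = 196 W m⁻².
From T_eq⁴ = S(1−A)/(4σ): 1−A = 4σT_eq⁴/S.
1−A = 4 × 5.67×10⁻⁸ × (102)⁴ / 196 = 0.125.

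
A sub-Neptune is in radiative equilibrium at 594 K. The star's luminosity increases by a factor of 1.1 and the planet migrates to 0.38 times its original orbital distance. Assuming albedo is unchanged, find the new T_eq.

T_eq ≈ 987 K

T_eq ∝ L^(1/4) · d^(−1/2).
T′ = 594 × 1.1^(1/4) / 0.38^(1/2) = 987 K.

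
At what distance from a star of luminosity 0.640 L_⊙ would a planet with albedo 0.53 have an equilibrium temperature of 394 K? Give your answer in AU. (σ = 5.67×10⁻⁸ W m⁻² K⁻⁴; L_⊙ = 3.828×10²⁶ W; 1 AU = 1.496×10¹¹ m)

L = 0.640 × 3.828×10²⁶ = 2.45×10²⁶ W.
From T_eq⁴ = L(1−A)/(16πσd²): d = √[L(1−A)/(16πσT_eq⁴)].
d = √[2.45×10²⁶ × 0.47 / (16π × 5.67×10⁻⁸ × (394)⁴)] = 4.09×10¹⁰ m = 0.274 AU.

d ≈ 0.274 AU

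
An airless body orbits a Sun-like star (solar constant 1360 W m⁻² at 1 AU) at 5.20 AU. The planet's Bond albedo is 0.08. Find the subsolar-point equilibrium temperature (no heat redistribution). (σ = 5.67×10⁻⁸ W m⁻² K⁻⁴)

T_ss ≈ 169 K

Flux at 5.20 AU: S = 1360/5.20² = 50.3 W m⁻².
At the subsolar point the surface absorbs S(1−A) and emits σT⁴ per unit area — no factor of 4, since only the local patch is in balance.
T = [50.3 × 0.92 / 5.67×10⁻⁸]^(1/4) = (8.16×10⁸)^(1/4) = 169 K.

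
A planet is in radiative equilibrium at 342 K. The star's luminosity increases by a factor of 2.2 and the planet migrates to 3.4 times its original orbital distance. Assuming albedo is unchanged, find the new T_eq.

T_eq ≈ 226 K

T_eq ∝ L^(1/4) · d^(−1/2).
T′ = 342 × 2.2^(1/4) / 3.4^(1/2) = 226 K.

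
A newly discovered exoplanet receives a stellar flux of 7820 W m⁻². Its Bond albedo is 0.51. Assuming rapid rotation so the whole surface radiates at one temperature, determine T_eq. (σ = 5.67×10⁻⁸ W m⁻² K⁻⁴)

Energy balance: absorbed = emitted ⇒ πR²·S(1−A) = 4πR²·σT_eq⁴, so T_eq⁴ = S(1−A)/(4σ).
T_eq = [7820 × 0.49 / (4 × 5.67×10⁻⁸)]^(1/4) = (1.69×10¹⁰)^(1/4) = 361 K.

T_eq ≈ 361 K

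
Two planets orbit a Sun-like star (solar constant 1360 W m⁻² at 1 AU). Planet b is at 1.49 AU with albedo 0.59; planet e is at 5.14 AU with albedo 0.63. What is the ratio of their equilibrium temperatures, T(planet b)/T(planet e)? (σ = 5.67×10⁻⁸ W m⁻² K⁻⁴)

T_eq = [S₀(1−A)/(4σd²)]^(1/4), so T ∝ (1−A)^(1/4) / √d.
T₁ = [1360×0.41/(4×5.67×10⁻⁸×1.49²)]^(1/4) = 182.42 K.
T₂ = [1360×0.37/(4×5.67×10⁻⁸×5.14²)]^(1/4) = 95.73 K.

T₁/T₂ ≈ 1.906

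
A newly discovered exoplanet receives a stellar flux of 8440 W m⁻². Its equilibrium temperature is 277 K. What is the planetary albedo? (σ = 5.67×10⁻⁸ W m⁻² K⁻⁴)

A ≈ 0.84

From T_eq⁴ = S(1−A)/(4σ): 1−A = 4σT_eq⁴/S.
1−A = 4 × 5.67×10⁻⁸ × (277)⁴ / 8440 = 0.158.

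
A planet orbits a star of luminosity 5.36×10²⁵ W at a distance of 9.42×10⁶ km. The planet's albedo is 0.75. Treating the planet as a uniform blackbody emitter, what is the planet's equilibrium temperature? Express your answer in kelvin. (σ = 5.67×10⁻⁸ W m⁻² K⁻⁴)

d = 9.42×10⁶ km = 9.42×10⁹ m.
Flux: S = L/(4πd²) = 5.36×10²⁵/(4π×(9.42×10⁹)²) = 4.81×10⁴ W m⁻².
Energy balance: absorbed = emitted ⇒ πR²·S(1−A) = 4πR²·σT_eq⁴, so T_eq⁴ = S(1−A)/(4σ).
T_eq = [4.81×10⁴ × 0.25 / (4 × 5.67×10⁻⁸)]^(1/4) = (5.30×10¹⁰)^(1/4) = 480 K.

T_eq ≈ 480 K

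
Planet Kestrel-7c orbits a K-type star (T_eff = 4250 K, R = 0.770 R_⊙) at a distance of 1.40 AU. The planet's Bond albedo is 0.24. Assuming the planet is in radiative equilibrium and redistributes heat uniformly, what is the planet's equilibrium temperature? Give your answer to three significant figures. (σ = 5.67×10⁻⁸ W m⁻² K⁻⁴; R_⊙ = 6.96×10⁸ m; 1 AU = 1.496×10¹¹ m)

T_eq ≈ 142 K

R_⋆ = 0.770 × 6.96×10⁸ = 5.36×10⁸ m.
d = 1.40 AU = 2.09×10¹¹ m.
L = 4πR_⋆²σT_⋆⁴ = 4π(5.36×10⁸)² × 5.67×10⁻⁸ × (4250)⁴ = 6.68×10²⁵ W.
S = L/(4πd²) = 121 W m⁻².
Energy balance: absorbed = emitted ⇒ πR²·S(1−A) = 4πR²·σT_eq⁴, so T_eq⁴ = S(1−A)/(4σ).
T_eq = [121 × 0.76 / (4 × 5.67×10⁻⁸)]^(1/4) = (4.06×10⁸)^(1/4) = 142 K.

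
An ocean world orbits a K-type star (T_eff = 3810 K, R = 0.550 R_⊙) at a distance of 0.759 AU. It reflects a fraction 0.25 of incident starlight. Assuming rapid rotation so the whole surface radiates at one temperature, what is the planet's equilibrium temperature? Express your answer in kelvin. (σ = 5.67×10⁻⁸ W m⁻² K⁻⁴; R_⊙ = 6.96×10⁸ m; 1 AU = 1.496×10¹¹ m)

T_eq ≈ 146 K

R_⋆ = 0.550 × 6.96×10⁸ = 3.83×10⁸ m.
d = 0.759 AU = 1.14×10¹¹ m.
L = 4πR_⋆²σT_⋆⁴ = 4π(3.83×10⁸)² × 5.67×10⁻⁸ × (3810)⁴ = 2.20×10²⁵ W.
S = L/(4πd²) = 136 W m⁻².
Energy balance: absorbed = emitted ⇒ πR²·S(1−A) = 4πR²·σT_eq⁴, so T_eq⁴ = S(1−A)/(4σ).
T_eq = [136 × 0.75 / (4 × 5.67×10⁻⁸)]^(1/4) = (4.49×10⁸)^(1/4) = 146 K.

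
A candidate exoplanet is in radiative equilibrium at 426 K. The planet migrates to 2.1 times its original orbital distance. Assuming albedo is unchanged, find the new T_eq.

T_eq ≈ 294 K

T_eq ∝ L^(1/4) · d^(−1/2).
T′ = 426 / 2.1^(1/2) = 294 K.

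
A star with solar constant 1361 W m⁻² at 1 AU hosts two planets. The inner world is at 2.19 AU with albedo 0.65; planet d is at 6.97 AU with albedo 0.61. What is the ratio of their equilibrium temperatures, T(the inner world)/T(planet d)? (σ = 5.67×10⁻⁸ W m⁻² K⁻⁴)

T_eq = [S₀(1−A)/(4σd²)]^(1/4), so T ∝ (1−A)^(1/4) / √d.
T₁ = [1361×0.35/(4×5.67×10⁻⁸×2.19²)]^(1/4) = 144.66 K.
T₂ = [1361×0.39/(4×5.67×10⁻⁸×6.97²)]^(1/4) = 83.31 K.

T₁/T₂ ≈ 1.736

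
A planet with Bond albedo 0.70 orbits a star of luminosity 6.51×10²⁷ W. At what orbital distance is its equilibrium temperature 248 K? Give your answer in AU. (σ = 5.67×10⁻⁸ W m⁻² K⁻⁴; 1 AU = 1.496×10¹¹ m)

From T_eq⁴ = L(1−A)/(16πσd²): d = √[L(1−A)/(16πσT_eq⁴)].
d = √[6.51×10²⁷ × 0.30 / (16π × 5.67×10⁻⁸ × (248)⁴)] = 4.26×10¹¹ m = 2.85 AU.

d ≈ 2.85 AU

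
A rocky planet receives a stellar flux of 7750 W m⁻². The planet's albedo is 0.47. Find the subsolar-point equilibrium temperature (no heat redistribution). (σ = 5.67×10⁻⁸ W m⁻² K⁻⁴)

T_ss ≈ 519 K

At the subsolar point the surface absorbs S(1−A) and emits σT⁴ per unit area — no factor of 4, since only the local patch is in balance.
T = [7750 × 0.53 / 5.67×10⁻⁸]^(1/4) = (7.24×10¹⁰)^(1/4) = 519 K.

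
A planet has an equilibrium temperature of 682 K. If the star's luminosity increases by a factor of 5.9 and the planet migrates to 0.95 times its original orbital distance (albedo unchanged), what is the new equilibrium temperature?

T_eq ≈ 1090 K

T_eq ∝ L^(1/4) · d^(−1/2).
T′ = 682 × 5.9^(1/4) / 0.95^(1/2) = 1090 K.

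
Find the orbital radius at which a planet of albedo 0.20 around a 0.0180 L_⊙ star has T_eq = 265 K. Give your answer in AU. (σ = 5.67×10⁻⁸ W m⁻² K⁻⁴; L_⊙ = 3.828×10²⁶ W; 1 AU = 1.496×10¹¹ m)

d ≈ 0.132 AU

L = 0.0180 × 3.828×10²⁶ = 6.89×10²⁴ W.
From T_eq⁴ = L(1−A)/(16πσd²): d = √[L(1−A)/(16πσT_eq⁴)].
d = √[6.89×10²⁴ × 0.80 / (16π × 5.67×10⁻⁸ × (265)⁴)] = 1.98×10¹⁰ m = 0.132 AU.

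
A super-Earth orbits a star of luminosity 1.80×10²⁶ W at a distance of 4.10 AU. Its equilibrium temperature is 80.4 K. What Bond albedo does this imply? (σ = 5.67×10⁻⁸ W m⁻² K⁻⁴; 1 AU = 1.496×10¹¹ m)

A ≈ 0.75

d = 4.10 AU = 6.13×10¹¹ m.
Flux: S = L/(4πd²) = 1.80×10²⁶/(4π×(6.13×10¹¹)²) = 38.1 W m⁻².
From T_eq⁴ = S(1−A)/(4σ): 1−A = 4σT_eq⁴/S.
1−A = 4 × 5.67×10⁻⁸ × (80.4)⁴ / 38.1 = 0.249.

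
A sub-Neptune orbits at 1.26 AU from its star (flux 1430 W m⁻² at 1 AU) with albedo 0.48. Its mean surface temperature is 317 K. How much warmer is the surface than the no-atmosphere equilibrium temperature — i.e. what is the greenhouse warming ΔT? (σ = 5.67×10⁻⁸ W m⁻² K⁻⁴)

S = 1430/1.26² = 900.7 W m⁻².
T_eq = [S(1−A)/(4σ)]^(1/4) = [900.7×0.52/(4×5.67×10⁻⁸)]^(1/4) = 213.2 K.
ΔT = T_surf − T_eq = 317 − 213.2.

ΔT ≈ 103.8 K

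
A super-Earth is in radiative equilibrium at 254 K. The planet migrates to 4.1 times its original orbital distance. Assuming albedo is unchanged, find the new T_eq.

T_eq ≈ 125 K

T_eq ∝ L^(1/4) · d^(−1/2).
T′ = 254 / 4.1^(1/2) = 125 K.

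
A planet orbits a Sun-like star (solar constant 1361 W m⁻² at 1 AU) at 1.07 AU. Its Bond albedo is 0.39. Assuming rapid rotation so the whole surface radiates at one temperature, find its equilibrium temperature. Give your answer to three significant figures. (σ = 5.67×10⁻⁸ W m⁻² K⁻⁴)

T_eq ≈ 238 K

Flux at 1.07 AU: S = 1361/1.07² = 1190 W m⁻².
Energy balance: absorbed = emitted ⇒ πR²·S(1−A) = 4πR²·σT_eq⁴, so T_eq⁴ = S(1−A)/(4σ).
T_eq = [1190 × 0.61 / (4 × 5.67×10⁻⁸)]^(1/4) = (3.20×10⁹)^(1/4) = 238 K.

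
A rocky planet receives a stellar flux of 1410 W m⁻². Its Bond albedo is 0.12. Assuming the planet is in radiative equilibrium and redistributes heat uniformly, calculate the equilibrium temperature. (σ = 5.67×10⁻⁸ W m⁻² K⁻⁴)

Energy balance: absorbed = emitted ⇒ πR²·S(1−A) = 4πR²·σT_eq⁴, so T_eq⁴ = S(1−A)/(4σ).
T_eq = [1410 × 0.88 / (4 × 5.67×10⁻⁸)]^(1/4) = (5.47×10⁹)^(1/4) = 272 K.

T_eq ≈ 272 K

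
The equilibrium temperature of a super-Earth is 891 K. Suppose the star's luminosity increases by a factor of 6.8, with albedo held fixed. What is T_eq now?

T_eq ∝ L^(1/4) · d^(−1/2).
T′ = 891 × 6.8^(1/4) = 1440 K.

T_eq ≈ 1440 K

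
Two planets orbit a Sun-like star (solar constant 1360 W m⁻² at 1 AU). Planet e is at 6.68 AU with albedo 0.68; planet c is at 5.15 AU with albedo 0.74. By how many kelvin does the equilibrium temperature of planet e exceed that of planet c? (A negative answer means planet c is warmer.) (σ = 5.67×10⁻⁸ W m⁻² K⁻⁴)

T_eq = [S₀(1−A)/(4σd²)]^(1/4), so T ∝ (1−A)^(1/4) / √d.
T₁ = [1360×0.32/(4×5.67×10⁻⁸×6.68²)]^(1/4) = 80.98 K.
T₂ = [1360×0.26/(4×5.67×10⁻⁸×5.15²)]^(1/4) = 87.56 K.

ΔT ≈ -6.6 K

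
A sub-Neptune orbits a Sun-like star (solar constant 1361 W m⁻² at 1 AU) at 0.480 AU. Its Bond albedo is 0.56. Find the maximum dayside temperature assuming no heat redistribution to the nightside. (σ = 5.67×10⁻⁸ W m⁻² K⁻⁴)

Flux at 0.480 AU: S = 1361/0.480² = 5910 W m⁻².
With no redistribution each surface element balances locally: S(1−A) = σT⁴.
T = [5910 × 0.44 / 5.67×10⁻⁸]^(1/4) = (4.58×10¹⁰)^(1/4) = 463 K.

T_ss ≈ 463 K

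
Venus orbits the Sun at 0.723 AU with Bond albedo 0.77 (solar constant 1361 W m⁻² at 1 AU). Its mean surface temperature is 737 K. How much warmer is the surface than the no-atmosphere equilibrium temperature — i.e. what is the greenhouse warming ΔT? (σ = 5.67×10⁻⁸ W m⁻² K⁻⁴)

S = 1361/0.723² = 2604 W m⁻².
T_eq = [S(1−A)/(4σ)]^(1/4) = [2604×0.23/(4×5.67×10⁻⁸)]^(1/4) = 226.7 K.
ΔT = T_surf − T_eq = 737 − 226.7.

ΔT ≈ 510.3 K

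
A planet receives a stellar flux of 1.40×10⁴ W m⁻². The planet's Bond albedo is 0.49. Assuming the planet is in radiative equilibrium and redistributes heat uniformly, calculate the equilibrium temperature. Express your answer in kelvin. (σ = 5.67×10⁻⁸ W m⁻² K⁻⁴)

T_eq ≈ 421 K

Energy balance: absorbed = emitted ⇒ πR²·S(1−A) = 4πR²·σT_eq⁴, so T_eq⁴ = S(1−A)/(4σ).
T_eq = [1.40×10⁴ × 0.51 / (4 × 5.67×10⁻⁸)]^(1/4) = (3.15×10¹⁰)^(1/4) = 421 K.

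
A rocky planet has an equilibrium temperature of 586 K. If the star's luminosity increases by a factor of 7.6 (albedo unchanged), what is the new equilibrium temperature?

T_eq ∝ L^(1/4) · d^(−1/2).
T′ = 586 × 7.6^(1/4) = 973 K.

T_eq ≈ 973 K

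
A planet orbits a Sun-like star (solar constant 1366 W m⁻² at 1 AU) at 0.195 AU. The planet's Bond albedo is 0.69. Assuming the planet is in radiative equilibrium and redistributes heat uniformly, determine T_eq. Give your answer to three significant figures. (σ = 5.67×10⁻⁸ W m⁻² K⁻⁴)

T_eq ≈ 471 K

Flux at 0.195 AU: S = 1366/0.195² = 3.59×10⁴ W m⁻².
Energy balance: absorbed = emitted ⇒ πR²·S(1−A) = 4πR²·σT_eq⁴, so T_eq⁴ = S(1−A)/(4σ).
T_eq = [3.59×10⁴ × 0.31 / (4 × 5.67×10⁻⁸)]^(1/4) = (4.91×10¹⁰)^(1/4) = 471 K.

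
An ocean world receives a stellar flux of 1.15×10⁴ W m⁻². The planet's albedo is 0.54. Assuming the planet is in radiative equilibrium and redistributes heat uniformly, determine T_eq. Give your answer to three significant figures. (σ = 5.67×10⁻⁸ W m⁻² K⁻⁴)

Energy balance: absorbed = emitted ⇒ πR²·S(1−A) = 4πR²·σT_eq⁴, so T_eq⁴ = S(1−A)/(4σ).
T_eq = [1.15×10⁴ × 0.46 / (4 × 5.67×10⁻⁸)]^(1/4) = (2.33×10¹⁰)^(1/4) = 391 K.

T_eq ≈ 391 K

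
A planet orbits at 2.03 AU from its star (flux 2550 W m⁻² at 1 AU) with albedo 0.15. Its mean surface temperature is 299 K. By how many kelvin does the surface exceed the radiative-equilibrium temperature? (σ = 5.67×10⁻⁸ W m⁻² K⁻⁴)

ΔT ≈ 79.6 K

S = 2550/2.03² = 618.8 W m⁻².
T_eq = [S(1−A)/(4σ)]^(1/4) = [618.8×0.85/(4×5.67×10⁻⁸)]^(1/4) = 219.4 K.
ΔT = T_surf − T_eq = 299 − 219.4.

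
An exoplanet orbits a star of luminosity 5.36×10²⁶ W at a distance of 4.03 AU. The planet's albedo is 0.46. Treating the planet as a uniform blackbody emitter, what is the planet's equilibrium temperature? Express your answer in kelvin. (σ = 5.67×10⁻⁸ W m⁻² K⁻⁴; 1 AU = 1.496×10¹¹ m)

d = 4.03 AU = 6.03×10¹¹ m.
Flux: S = L/(4πd²) = 5.36×10²⁶/(4π×(6.03×10¹¹)²) = 117 W m⁻².
Energy balance: absorbed = emitted ⇒ πR²·S(1−A) = 4πR²·σT_eq⁴, so T_eq⁴ = S(1−A)/(4σ).
T_eq = [117 × 0.54 / (4 × 5.67×10⁻⁸)]^(1/4) = (2.79×10⁸)^(1/4) = 129 K.

T_eq ≈ 129 K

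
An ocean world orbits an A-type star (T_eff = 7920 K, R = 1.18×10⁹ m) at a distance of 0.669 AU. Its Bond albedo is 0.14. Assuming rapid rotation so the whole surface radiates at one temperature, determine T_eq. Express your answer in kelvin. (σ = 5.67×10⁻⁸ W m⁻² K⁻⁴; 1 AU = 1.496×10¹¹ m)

d = 0.669 AU = 1.00×10¹¹ m.
L = 4πR_⋆²σT_⋆⁴ = 4π(1.18×10⁹)² × 5.67×10⁻⁸ × (7920)⁴ = 3.90×10²⁷ W.
S = L/(4πd²) = 3.10×10⁴ W m⁻².
Energy balance: absorbed = emitted ⇒ πR²·S(1−A) = 4πR²·σT_eq⁴, so T_eq⁴ = S(1−A)/(4σ).
T_eq = [3.10×10⁴ × 0.86 / (4 × 5.67×10⁻⁸)]^(1/4) = (1.18×10¹¹)^(1/4) = 586 K.

T_eq ≈ 586 K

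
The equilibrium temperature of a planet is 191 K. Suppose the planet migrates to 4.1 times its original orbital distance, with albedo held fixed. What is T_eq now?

T_eq ≈ 94.3 K

T_eq ∝ L^(1/4) · d^(−1/2).
T′ = 191 / 4.1^(1/2) = 94.3 K.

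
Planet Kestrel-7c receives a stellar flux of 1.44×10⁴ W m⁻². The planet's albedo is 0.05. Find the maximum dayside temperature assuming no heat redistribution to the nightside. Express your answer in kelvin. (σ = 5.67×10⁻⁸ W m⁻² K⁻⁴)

T_ss ≈ 701 K

With no redistribution each surface element balances locally: S(1−A) = σT⁴.
T = [1.44×10⁴ × 0.95 / 5.67×10⁻⁸]^(1/4) = (2.41×10¹¹)^(1/4) = 701 K.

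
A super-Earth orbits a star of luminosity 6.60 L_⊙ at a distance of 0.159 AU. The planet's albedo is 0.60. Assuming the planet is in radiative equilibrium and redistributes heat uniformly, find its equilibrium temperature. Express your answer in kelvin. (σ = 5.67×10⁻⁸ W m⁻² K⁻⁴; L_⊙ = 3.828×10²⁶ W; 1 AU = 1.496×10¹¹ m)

d = 0.159 AU = 2.38×10¹⁰ m.
L = 6.60 × 3.828×10²⁶ = 2.53×10²⁷ W.
Flux: S = L/(4πd²) = 2.53×10²⁷/(4π×(2.38×10¹⁰)²) = 3.55×10⁵ W m⁻².
Energy balance: absorbed = emitted ⇒ πR²·S(1−A) = 4πR²·σT_eq⁴, so T_eq⁴ = S(1−A)/(4σ).
T_eq = [3.55×10⁵ × 0.40 / (4 × 5.67×10⁻⁸)]^(1/4) = (6.27×10¹¹)^(1/4) = 890 K.

T_eq ≈ 890 K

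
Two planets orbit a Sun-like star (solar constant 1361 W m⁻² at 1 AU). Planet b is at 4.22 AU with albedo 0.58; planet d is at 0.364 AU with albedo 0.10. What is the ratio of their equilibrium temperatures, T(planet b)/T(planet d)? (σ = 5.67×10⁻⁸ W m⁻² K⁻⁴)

T_eq = [S₀(1−A)/(4σd²)]^(1/4), so T ∝ (1−A)^(1/4) / √d.
T₁ = [1361×0.42/(4×5.67×10⁻⁸×4.22²)]^(1/4) = 109.07 K.
T₂ = [1361×0.90/(4×5.67×10⁻⁸×0.364²)]^(1/4) = 449.33 K.

T₁/T₂ ≈ 0.243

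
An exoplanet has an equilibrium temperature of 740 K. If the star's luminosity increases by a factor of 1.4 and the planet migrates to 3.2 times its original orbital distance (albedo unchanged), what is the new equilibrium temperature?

T_eq ∝ L^(1/4) · d^(−1/2).
T′ = 740 × 1.4^(1/4) / 3.2^(1/2) = 450 K.

T_eq ≈ 450 K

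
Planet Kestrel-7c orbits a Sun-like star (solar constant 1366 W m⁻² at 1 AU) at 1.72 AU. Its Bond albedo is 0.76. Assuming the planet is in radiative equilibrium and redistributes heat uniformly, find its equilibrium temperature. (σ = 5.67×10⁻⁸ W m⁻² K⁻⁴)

T_eq ≈ 149 K

Flux at 1.72 AU: S = 1366/1.72² = 462 W m⁻².
Energy balance: absorbed = emitted ⇒ πR²·S(1−A) = 4πR²·σT_eq⁴, so T_eq⁴ = S(1−A)/(4σ).
T_eq = [462 × 0.24 / (4 × 5.67×10⁻⁸)]^(1/4) = (4.89×10⁸)^(1/4) = 149 K.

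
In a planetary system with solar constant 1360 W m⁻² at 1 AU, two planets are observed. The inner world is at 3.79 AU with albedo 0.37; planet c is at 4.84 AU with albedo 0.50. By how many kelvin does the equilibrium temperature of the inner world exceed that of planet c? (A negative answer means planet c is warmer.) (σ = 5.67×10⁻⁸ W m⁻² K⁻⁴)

T_eq = [S₀(1−A)/(4σd²)]^(1/4), so T ∝ (1−A)^(1/4) / √d.
T₁ = [1360×0.63/(4×5.67×10⁻⁸×3.79²)]^(1/4) = 127.35 K.
T₂ = [1360×0.50/(4×5.67×10⁻⁸×4.84²)]^(1/4) = 106.36 K.

ΔT ≈ 21.0 K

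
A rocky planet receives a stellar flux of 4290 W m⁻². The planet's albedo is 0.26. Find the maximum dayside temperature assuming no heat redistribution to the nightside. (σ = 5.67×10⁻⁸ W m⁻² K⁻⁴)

With no redistribution each surface element balances locally: S(1−A) = σT⁴.
T = [4290 × 0.74 / 5.67×10⁻⁸]^(1/4) = (5.60×10¹⁰)^(1/4) = 486 K.

T_ss ≈ 486 K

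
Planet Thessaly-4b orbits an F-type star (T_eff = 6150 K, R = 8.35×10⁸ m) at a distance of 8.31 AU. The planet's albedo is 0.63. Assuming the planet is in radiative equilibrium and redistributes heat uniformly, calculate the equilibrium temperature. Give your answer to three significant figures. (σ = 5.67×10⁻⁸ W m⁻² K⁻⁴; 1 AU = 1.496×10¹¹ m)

T_eq ≈ 87.9 K

d = 8.31 AU = 1.24×10¹² m.
L = 4πR_⋆²σT_⋆⁴ = 4π(8.35×10⁸)² × 5.67×10⁻⁸ × (6150)⁴ = 7.11×10²⁶ W.
S = L/(4πd²) = 36.6 W m⁻².
Energy balance: absorbed = emitted ⇒ πR²·S(1−A) = 4πR²·σT_eq⁴, so T_eq⁴ = S(1−A)/(4σ).
T_eq = [36.6 × 0.37 / (4 × 5.67×10⁻⁸)]^(1/4) = (5.97×10⁷)^(1/4) = 87.9 K.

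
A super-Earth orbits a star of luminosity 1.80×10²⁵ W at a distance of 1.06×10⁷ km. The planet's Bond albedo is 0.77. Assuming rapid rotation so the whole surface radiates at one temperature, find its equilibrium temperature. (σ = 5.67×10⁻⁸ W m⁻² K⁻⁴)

T_eq ≈ 337 K

d = 1.06×10⁷ km = 1.06×10¹⁰ m.
Flux: S = L/(4πd²) = 1.80×10²⁵/(4π×(1.06×10¹⁰)²) = 1.27×10⁴ W m⁻².
Energy balance: absorbed = emitted ⇒ πR²·S(1−A) = 4πR²·σT_eq⁴, so T_eq⁴ = S(1−A)/(4σ).
T_eq = [1.27×10⁴ × 0.23 / (4 × 5.67×10⁻⁸)]^(1/4) = (1.29×10¹⁰)^(1/4) = 337 K.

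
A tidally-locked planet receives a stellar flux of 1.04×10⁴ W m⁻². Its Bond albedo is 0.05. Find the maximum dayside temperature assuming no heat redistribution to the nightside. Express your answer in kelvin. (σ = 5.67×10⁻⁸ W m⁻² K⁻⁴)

With no redistribution each surface element balances locally: S(1−A) = σT⁴.
T = [1.04×10⁴ × 0.95 / 5.67×10⁻⁸]^(1/4) = (1.74×10¹¹)^(1/4) = 646 K.

T_ss ≈ 646 K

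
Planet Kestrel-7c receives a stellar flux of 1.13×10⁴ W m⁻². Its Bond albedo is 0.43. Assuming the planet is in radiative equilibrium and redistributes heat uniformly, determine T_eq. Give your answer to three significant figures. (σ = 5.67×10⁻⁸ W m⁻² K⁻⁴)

Energy balance: absorbed = emitted ⇒ πR²·S(1−A) = 4πR²·σT_eq⁴, so T_eq⁴ = S(1−A)/(4σ).
T_eq = [1.13×10⁴ × 0.57 / (4 × 5.67×10⁻⁸)]^(1/4) = (2.84×10¹⁰)^(1/4) = 411 K.

T_eq ≈ 411 K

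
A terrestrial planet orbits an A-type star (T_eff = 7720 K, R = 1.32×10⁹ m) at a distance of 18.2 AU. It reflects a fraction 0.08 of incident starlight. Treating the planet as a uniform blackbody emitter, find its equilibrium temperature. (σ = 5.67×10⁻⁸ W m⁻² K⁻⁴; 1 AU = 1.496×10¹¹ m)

T_eq ≈ 118 K

d = 18.2 AU = 2.72×10¹² m.
L = 4πR_⋆²σT_⋆⁴ = 4π(1.32×10⁹)² × 5.67×10⁻⁸ × (7720)⁴ = 4.41×10²⁷ W.
S = L/(4πd²) = 47.3 W m⁻².
Energy balance: absorbed = emitted ⇒ πR²·S(1−A) = 4πR²·σT_eq⁴, so T_eq⁴ = S(1−A)/(4σ).
T_eq = [47.3 × 0.92 / (4 × 5.67×10⁻⁸)]^(1/4) = (1.92×10⁸)^(1/4) = 118 K.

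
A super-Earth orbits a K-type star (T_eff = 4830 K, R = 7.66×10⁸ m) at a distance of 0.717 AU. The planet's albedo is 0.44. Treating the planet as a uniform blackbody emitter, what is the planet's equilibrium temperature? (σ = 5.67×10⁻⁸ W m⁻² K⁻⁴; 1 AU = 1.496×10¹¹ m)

d = 0.717 AU = 1.07×10¹¹ m.
L = 4πR_⋆²σT_⋆⁴ = 4π(7.66×10⁸)² × 5.67×10⁻⁸ × (4830)⁴ = 2.28×10²⁶ W.
S = L/(4πd²) = 1570 W m⁻².
Energy balance: absorbed = emitted ⇒ πR²·S(1−A) = 4πR²·σT_eq⁴, so T_eq⁴ = S(1−A)/(4σ).
T_eq = [1570 × 0.56 / (4 × 5.67×10⁻⁸)]^(1/4) = (3.89×10⁹)^(1/4) = 250 K.

T_eq ≈ 250 K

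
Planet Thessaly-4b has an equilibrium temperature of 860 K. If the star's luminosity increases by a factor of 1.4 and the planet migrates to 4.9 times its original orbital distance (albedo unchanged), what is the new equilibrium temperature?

T_eq ∝ L^(1/4) · d^(−1/2).
T′ = 860 × 1.4^(1/4) / 4.9^(1/2) = 423 K.

T_eq ≈ 423 K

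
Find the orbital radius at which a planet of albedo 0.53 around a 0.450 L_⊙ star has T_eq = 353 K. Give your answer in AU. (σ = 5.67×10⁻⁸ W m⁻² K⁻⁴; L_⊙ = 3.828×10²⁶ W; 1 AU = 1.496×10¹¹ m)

L = 0.450 × 3.828×10²⁶ = 1.72×10²⁶ W.
From T_eq⁴ = L(1−A)/(16πσd²): d = √[L(1−A)/(16πσT_eq⁴)].
d = √[1.72×10²⁶ × 0.47 / (16π × 5.67×10⁻⁸ × (353)⁴)] = 4.28×10¹⁰ m = 0.286 AU.

d ≈ 0.286 AU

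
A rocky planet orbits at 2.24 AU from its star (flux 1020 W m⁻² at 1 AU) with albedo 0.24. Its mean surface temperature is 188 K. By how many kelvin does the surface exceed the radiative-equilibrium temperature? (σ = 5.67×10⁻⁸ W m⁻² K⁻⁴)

S = 1020/2.24² = 203.3 W m⁻².
T_eq = [S(1−A)/(4σ)]^(1/4) = [203.3×0.76/(4×5.67×10⁻⁸)]^(1/4) = 161.6 K.
ΔT = T_surf − T_eq = 188 − 161.6.

ΔT ≈ 26.4 K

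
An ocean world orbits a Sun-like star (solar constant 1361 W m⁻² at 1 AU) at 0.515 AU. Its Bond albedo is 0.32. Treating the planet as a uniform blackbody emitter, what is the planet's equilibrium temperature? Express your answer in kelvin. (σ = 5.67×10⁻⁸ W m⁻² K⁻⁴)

T_eq ≈ 352 K

Flux at 0.515 AU: S = 1361/0.515² = 5130 W m⁻².
Energy balance: absorbed = emitted ⇒ πR²·S(1−A) = 4πR²·σT_eq⁴, so T_eq⁴ = S(1−A)/(4σ).
T_eq = [5130 × 0.68 / (4 × 5.67×10⁻⁸)]^(1/4) = (1.54×10¹⁰)^(1/4) = 352 K.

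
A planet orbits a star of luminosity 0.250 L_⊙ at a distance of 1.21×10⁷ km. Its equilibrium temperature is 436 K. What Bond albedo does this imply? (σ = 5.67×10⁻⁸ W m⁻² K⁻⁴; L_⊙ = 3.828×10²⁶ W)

d = 1.21×10⁷ km = 1.21×10¹⁰ m.
L = 0.250 × 3.828×10²⁶ = 9.57×10²⁵ W.
Flux: S = L/(4πd²) = 9.57×10²⁵/(4π×(1.21×10¹⁰)²) = 5.20×10⁴ W m⁻².
From T_eq⁴ = S(1−A)/(4σ): 1−A = 4σT_eq⁴/S.
1−A = 4 × 5.67×10⁻⁸ × (436)⁴ / 5.20×10⁴ = 0.158.

A ≈ 0.84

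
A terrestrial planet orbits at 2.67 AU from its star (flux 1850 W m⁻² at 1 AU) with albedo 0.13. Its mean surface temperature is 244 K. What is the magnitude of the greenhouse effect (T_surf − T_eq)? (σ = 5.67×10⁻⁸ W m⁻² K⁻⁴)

S = 1850/2.67² = 259.5 W m⁻².
T_eq = [S(1−A)/(4σ)]^(1/4) = [259.5×0.87/(4×5.67×10⁻⁸)]^(1/4) = 177.6 K.
ΔT = T_surf − T_eq = 244 − 177.6.

ΔT ≈ 66.4 K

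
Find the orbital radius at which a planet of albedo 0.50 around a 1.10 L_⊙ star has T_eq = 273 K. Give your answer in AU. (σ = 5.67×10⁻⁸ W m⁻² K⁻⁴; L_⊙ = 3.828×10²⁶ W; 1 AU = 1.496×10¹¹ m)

d ≈ 0.771 AU

L = 1.10 × 3.828×10²⁶ = 4.21×10²⁶ W.
From T_eq⁴ = L(1−A)/(16πσd²): d = √[L(1−A)/(16πσT_eq⁴)].
d = √[4.21×10²⁶ × 0.50 / (16π × 5.67×10⁻⁸ × (273)⁴)] = 1.15×10¹¹ m = 0.771 AU.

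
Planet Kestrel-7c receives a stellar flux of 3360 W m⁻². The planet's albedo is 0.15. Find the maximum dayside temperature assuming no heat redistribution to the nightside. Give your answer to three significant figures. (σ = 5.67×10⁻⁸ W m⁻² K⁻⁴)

With no redistribution each surface element balances locally: S(1−A) = σT⁴.
T = [3360 × 0.85 / 5.67×10⁻⁸]^(1/4) = (5.04×10¹⁰)^(1/4) = 474 K.

T_ss ≈ 474 K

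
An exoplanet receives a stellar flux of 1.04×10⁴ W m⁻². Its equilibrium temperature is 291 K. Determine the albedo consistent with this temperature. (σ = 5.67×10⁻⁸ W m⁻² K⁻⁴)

A ≈ 0.84

From T_eq⁴ = S(1−A)/(4σ): 1−A = 4σT_eq⁴/S.
1−A = 4 × 5.67×10⁻⁸ × (291)⁴ / 1.04×10⁴ = 0.156.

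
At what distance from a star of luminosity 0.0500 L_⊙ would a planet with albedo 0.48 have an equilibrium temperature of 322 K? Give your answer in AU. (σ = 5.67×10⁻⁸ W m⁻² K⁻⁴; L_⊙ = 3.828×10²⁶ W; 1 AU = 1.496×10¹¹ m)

L = 0.0500 × 3.828×10²⁶ = 1.91×10²⁵ W.
From T_eq⁴ = L(1−A)/(16πσd²): d = √[L(1−A)/(16πσT_eq⁴)].
d = √[1.91×10²⁵ × 0.52 / (16π × 5.67×10⁻⁸ × (322)⁴)] = 1.80×10¹⁰ m = 0.120 AU.

d ≈ 0.120 AU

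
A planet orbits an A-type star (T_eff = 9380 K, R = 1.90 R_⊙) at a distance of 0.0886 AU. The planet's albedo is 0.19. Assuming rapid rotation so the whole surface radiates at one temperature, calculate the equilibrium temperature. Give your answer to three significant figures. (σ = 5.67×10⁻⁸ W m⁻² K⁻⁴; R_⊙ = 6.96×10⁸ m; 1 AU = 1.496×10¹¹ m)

R_⋆ = 1.90 × 6.96×10⁸ = 1.32×10⁹ m.
d = 0.0886 AU = 1.33×10¹⁰ m.
L = 4πR_⋆²σT_⋆⁴ = 4π(1.32×10⁹)² × 5.67×10⁻⁸ × (9380)⁴ = 9.65×10²⁷ W.
S = L/(4πd²) = 4.37×10⁶ W m⁻².
Energy balance: absorbed = emitted ⇒ πR²·S(1−A) = 4πR²·σT_eq⁴, so T_eq⁴ = S(1−A)/(4σ).
T_eq = [4.37×10⁶ × 0.81 / (4 × 5.67×10⁻⁸)]^(1/4) = (1.56×10¹³)^(1/4) = 1990 K.

T_eq ≈ 1990 K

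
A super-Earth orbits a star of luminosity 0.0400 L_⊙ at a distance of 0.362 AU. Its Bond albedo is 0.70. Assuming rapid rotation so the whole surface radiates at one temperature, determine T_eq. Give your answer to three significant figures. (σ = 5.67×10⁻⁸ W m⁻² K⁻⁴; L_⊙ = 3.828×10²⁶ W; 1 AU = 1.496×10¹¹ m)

d = 0.362 AU = 5.42×10¹⁰ m.
L = 0.0400 × 3.828×10²⁶ = 1.53×10²⁵ W.
Flux: S = L/(4πd²) = 1.53×10²⁵/(4π×(5.42×10¹⁰)²) = 415 W m⁻².
Energy balance: absorbed = emitted ⇒ πR²·S(1−A) = 4πR²·σT_eq⁴, so T_eq⁴ = S(1−A)/(4σ).
T_eq = [415 × 0.30 / (4 × 5.67×10⁻⁸)]^(1/4) = (5.50×10⁸)^(1/4) = 153 K.

T_eq ≈ 153 K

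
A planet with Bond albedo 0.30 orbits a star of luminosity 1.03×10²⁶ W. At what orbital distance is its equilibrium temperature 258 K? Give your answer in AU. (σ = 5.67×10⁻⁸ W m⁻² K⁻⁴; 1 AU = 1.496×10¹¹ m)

d ≈ 0.505 AU

From T_eq⁴ = L(1−A)/(16πσd²): d = √[L(1−A)/(16πσT_eq⁴)].
d = √[1.03×10²⁶ × 0.70 / (16π × 5.67×10⁻⁸ × (258)⁴)] = 7.56×10¹⁰ m = 0.505 AU.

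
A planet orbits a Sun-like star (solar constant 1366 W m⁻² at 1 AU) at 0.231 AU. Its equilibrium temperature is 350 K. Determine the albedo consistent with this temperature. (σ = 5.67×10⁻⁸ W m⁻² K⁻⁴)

Flux at 0.231 AU: S = 1366/0.231² = 2.56×10⁴ W m⁻².
From T_eq⁴ = S(1−A)/(4σ): 1−A = 4σT_eq⁴/S.
1−A = 4 × 5.67×10⁻⁸ × (350)⁴ / 2.56×10⁴ = 0.133.

A ≈ 0.87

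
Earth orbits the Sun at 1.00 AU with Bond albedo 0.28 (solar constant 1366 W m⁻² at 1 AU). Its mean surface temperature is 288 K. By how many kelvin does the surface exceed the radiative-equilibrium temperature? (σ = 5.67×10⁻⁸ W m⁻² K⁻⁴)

ΔT ≈ 31.4 K

S = 1366/1.00² = 1366 W m⁻².
T_eq = [S(1−A)/(4σ)]^(1/4) = [1366×0.72/(4×5.67×10⁻⁸)]^(1/4) = 256.6 K.
ΔT = T_surf − T_eq = 288 − 256.6.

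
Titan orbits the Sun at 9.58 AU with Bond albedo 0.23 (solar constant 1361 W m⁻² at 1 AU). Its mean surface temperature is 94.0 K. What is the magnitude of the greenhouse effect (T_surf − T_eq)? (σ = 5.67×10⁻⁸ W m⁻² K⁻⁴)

ΔT ≈ 9.8 K

S = 1361/9.58² = 14.83 W m⁻².
T_eq = [S(1−A)/(4σ)]^(1/4) = [14.83×0.77/(4×5.67×10⁻⁸)]^(1/4) = 84.2 K.
ΔT = T_surf − T_eq = 94 − 84.2.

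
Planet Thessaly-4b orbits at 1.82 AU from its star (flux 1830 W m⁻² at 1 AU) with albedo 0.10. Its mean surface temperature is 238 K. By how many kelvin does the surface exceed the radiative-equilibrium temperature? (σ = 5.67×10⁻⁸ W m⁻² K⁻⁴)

S = 1830/1.82² = 552.5 W m⁻².
T_eq = [S(1−A)/(4σ)]^(1/4) = [552.5×0.90/(4×5.67×10⁻⁸)]^(1/4) = 216.4 K.
ΔT = T_surf − T_eq = 238 − 216.4.

ΔT ≈ 21.6 K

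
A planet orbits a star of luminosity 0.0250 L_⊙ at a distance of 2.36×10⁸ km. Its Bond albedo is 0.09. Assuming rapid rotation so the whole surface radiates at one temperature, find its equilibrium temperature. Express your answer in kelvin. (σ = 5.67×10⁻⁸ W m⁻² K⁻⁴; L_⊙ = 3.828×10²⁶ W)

T_eq ≈ 86.1 K

d = 2.36×10⁸ km = 2.36×10¹¹ m.
L = 0.0250 × 3.828×10²⁶ = 9.57×10²⁴ W.
Flux: S = L/(4πd²) = 9.57×10²⁴/(4π×(2.36×10¹¹)²) = 13.7 W m⁻².
Energy balance: absorbed = emitted ⇒ πR²·S(1−A) = 4πR²·σT_eq⁴, so T_eq⁴ = S(1−A)/(4σ).
T_eq = [13.7 × 0.91 / (4 × 5.67×10⁻⁸)]^(1/4) = (5.49×10⁷)^(1/4) = 86.1 K.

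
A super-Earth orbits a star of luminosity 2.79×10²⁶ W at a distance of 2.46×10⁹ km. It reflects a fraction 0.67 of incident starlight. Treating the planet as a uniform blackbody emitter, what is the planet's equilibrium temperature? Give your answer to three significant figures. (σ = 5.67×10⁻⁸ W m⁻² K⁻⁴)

d = 2.46×10⁹ km = 2.46×10¹² m.
Flux: S = L/(4πd²) = 2.79×10²⁶/(4π×(2.46×10¹²)²) = 3.67 W m⁻².
Energy balance: absorbed = emitted ⇒ πR²·S(1−A) = 4πR²·σT_eq⁴, so T_eq⁴ = S(1−A)/(4σ).
T_eq = [3.67 × 0.33 / (4 × 5.67×10⁻⁸)]^(1/4) = (5.34×10⁶)^(1/4) = 48.1 K.

T_eq ≈ 48.1 K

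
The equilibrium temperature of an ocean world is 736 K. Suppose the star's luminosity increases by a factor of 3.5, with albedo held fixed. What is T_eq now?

T_eq ∝ L^(1/4) · d^(−1/2).
T′ = 736 × 3.5^(1/4) = 1010 K.

T_eq ≈ 1010 K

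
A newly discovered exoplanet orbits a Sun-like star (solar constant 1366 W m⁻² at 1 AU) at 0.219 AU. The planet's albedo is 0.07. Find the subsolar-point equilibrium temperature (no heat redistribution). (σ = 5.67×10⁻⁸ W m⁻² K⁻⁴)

Flux at 0.219 AU: S = 1366/0.219² = 2.85×10⁴ W m⁻².
At the subsolar point the surface absorbs S(1−A) and emits σT⁴ per unit area — no factor of 4, since only the local patch is in balance.
T = [2.85×10⁴ × 0.93 / 5.67×10⁻⁸]^(1/4) = (4.67×10¹¹)^(1/4) = 827 K.

T_ss ≈ 827 K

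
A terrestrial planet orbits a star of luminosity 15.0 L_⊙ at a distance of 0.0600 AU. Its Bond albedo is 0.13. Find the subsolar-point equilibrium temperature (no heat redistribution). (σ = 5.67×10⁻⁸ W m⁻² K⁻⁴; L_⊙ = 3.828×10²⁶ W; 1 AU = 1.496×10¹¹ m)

T_ss ≈ 3050 K

d = 0.0600 AU = 8.98×10⁹ m.
L = 15.0 × 3.828×10²⁶ = 5.74×10²⁷ W.
Flux: S = L/(4πd²) = 5.74×10²⁷/(4π×(8.98×10⁹)²) = 5.67×10⁶ W m⁻².
At the subsolar point the surface absorbs S(1−A) and emits σT⁴ per unit area — no factor of 4, since only the local patch is in balance.
T = [5.67×10⁶ × 0.87 / 5.67×10⁻⁸]^(1/4) = (8.70×10¹³)^(1/4) = 3050 K.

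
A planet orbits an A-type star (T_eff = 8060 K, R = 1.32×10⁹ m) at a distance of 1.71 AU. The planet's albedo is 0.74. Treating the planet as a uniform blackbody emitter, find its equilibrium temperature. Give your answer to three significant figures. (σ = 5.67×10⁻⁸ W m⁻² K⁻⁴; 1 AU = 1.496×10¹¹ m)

d = 1.71 AU = 2.56×10¹¹ m.
L = 4πR_⋆²σT_⋆⁴ = 4π(1.32×10⁹)² × 5.67×10⁻⁸ × (8060)⁴ = 5.24×10²⁷ W.
S = L/(4πd²) = 6370 W m⁻².
Energy balance: absorbed = emitted ⇒ πR²·S(1−A) = 4πR²·σT_eq⁴, so T_eq⁴ = S(1−A)/(4σ).
T_eq = [6370 × 0.26 / (4 × 5.67×10⁻⁸)]^(1/4) = (7.30×10⁹)^(1/4) = 292 K.

T_eq ≈ 292 K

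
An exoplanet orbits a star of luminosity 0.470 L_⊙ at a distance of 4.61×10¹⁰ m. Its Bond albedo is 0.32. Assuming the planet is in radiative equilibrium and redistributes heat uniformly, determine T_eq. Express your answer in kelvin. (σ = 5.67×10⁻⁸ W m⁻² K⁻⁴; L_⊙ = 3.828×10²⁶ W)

T_eq ≈ 377 K

L = 0.470 × 3.828×10²⁶ = 1.80×10²⁶ W.
Flux: S = L/(4πd²) = 1.80×10²⁶/(4π×(4.61×10¹⁰)²) = 6740 W m⁻².
Energy balance: absorbed = emitted ⇒ πR²·S(1−A) = 4πR²·σT_eq⁴, so T_eq⁴ = S(1−A)/(4σ).
T_eq = [6740 × 0.68 / (4 × 5.67×10⁻⁸)]^(1/4) = (2.02×10¹⁰)^(1/4) = 377 K.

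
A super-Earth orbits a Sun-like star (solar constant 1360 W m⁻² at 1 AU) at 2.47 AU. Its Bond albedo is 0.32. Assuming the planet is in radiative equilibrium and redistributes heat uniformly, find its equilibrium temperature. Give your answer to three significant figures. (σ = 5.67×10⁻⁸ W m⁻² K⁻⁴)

Flux at 2.47 AU: S = 1360/2.47² = 223 W m⁻².
Energy balance: absorbed = emitted ⇒ πR²·S(1−A) = 4πR²·σT_eq⁴, so T_eq⁴ = S(1−A)/(4σ).
T_eq = [223 × 0.68 / (4 × 5.67×10⁻⁸)]^(1/4) = (6.68×10⁸)^(1/4) = 161 K.

T_eq ≈ 161 K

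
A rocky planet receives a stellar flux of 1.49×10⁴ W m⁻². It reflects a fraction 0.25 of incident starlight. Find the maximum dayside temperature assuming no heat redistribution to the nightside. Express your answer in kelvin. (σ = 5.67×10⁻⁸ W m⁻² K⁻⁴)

With no redistribution each surface element balances locally: S(1−A) = σT⁴.
T = [1.49×10⁴ × 0.75 / 5.67×10⁻⁸]^(1/4) = (1.97×10¹¹)^(1/4) = 666 K.

T_ss ≈ 666 K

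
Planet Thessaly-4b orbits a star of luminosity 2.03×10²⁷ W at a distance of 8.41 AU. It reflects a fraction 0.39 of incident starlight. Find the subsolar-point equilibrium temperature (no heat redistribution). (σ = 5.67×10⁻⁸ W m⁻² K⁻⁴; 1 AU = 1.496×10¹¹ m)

T_ss ≈ 182 K

d = 8.41 AU = 1.26×10¹² m.
Flux: S = L/(4πd²) = 2.03×10²⁷/(4π×(1.26×10¹²)²) = 102 W m⁻².
At the subsolar point the surface absorbs S(1−A) and emits σT⁴ per unit area — no factor of 4, since only the local patch is in balance.
T = [102 × 0.61 / 5.67×10⁻⁸]^(1/4) = (1.10×10⁹)^(1/4) = 182 K.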